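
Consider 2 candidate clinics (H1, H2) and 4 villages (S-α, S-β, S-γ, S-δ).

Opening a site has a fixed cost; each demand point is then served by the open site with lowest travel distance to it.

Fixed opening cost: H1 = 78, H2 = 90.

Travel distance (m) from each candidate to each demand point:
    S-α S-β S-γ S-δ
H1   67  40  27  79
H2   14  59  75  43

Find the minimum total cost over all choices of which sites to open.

Open {H2}: assign each demand point to its cheapest open site.
  S-α→H2 14, S-β→H2 59, S-γ→H2 75, S-δ→H2 43
  travel distance 191, fixed 90 → total 281.
Compare {H1}: travel distance 213 + fixed 78 = 291.
Compare {H1, H2}: travel distance 124 + fixed 168 = 292.

281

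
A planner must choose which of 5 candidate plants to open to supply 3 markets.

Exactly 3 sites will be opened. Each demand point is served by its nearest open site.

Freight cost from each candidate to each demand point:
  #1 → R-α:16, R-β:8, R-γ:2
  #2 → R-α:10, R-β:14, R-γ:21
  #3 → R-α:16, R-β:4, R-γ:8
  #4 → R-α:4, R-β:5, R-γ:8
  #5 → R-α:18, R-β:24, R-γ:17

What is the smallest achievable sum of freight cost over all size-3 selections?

10

Open {#1, #3, #4}.
  R-α→#4 4, R-β→#3 4, R-γ→#1 2  ⇒ total 10.
Compare {#1, #2, #4}: total 11.
Compare {#1, #4, #5}: total 11.
No size-3 selection does better; minimum is 10.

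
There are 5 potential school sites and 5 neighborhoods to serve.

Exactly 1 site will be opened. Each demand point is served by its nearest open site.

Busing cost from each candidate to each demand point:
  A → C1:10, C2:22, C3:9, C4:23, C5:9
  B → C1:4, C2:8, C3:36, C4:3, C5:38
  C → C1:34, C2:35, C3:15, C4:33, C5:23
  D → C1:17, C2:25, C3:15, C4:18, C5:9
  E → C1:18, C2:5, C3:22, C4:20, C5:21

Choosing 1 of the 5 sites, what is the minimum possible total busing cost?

73

Open {A}.
  C1→A 10, C2→A 22, C3→A 9, C4→A 23, C5→A 9  ⇒ total 73.
Compare {D}: total 84.
Compare {E}: total 86.
No size-1 selection does better; minimum is 73.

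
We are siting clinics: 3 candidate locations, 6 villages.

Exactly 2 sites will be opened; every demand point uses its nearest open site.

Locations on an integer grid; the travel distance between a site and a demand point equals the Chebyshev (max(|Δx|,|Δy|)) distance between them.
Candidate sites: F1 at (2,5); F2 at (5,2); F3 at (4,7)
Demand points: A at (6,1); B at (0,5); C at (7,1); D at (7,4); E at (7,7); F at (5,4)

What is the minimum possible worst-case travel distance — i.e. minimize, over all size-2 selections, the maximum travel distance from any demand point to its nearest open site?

4

Open {F2, F3}.
  Farthest demand point is B at travel distance 4 (to F3); all others are ≤ 4.
With {F1, F2} the worst case is 5.
With {F1, F3} the worst case is 5.
No size-2 selection achieves below 4.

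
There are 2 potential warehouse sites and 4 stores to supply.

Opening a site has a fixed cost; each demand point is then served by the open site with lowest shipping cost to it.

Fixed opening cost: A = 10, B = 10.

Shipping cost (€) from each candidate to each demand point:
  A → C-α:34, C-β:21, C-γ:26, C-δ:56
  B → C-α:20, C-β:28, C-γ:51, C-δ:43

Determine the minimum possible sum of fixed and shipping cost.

130

Open {A, B}: assign each demand point to its cheapest open site.
  C-α→B 20, C-β→A 21, C-γ→A 26, C-δ→B 43
  shipping cost 110, fixed 20 → total 130.
Compare {A}: shipping cost 137 + fixed 10 = 147.
Compare {B}: shipping cost 142 + fixed 10 = 152.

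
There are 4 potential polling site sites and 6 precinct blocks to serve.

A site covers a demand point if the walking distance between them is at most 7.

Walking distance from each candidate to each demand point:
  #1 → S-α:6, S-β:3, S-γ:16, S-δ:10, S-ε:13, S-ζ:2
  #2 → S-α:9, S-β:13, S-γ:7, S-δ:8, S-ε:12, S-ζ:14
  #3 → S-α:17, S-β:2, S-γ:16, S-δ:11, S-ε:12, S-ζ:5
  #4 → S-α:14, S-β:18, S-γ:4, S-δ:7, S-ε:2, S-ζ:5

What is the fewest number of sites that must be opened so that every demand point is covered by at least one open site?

2

Coverage sets (demand points within 7 of each site):
  #1: {S-α, S-β, S-ζ}
  #2: {S-γ}
  #3: {S-β, S-ζ}
  #4: {S-γ, S-δ, S-ε, S-ζ}
No single site covers all 6 demand points.
But {#1, #4} covers everything, so the minimum is 2.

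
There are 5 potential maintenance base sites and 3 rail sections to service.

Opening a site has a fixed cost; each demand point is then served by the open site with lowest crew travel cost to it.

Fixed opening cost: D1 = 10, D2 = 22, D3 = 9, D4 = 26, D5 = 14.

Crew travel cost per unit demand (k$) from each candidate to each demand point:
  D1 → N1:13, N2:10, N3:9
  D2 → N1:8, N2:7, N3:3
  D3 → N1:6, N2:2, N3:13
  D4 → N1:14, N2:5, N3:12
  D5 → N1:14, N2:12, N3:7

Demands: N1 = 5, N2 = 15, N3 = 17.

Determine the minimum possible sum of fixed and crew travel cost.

Open {D2, D3}: assign each demand point to its cheapest open site.
  N1→D3 5×6=30, N2→D3 15×2=30, N3→D2 17×3=51
  crew travel cost 111, fixed 31 → total 142.
Compare {D1, D2, D3}: crew travel cost 111 + fixed 41 = 152.
Compare {D2, D3, D5}: crew travel cost 111 + fixed 45 = 156.
Compare {D1, D2, D3, D5}: crew travel cost 111 + fixed 55 = 166.
All other subsets cost ≥ 152. Minimum total cost: 142.

142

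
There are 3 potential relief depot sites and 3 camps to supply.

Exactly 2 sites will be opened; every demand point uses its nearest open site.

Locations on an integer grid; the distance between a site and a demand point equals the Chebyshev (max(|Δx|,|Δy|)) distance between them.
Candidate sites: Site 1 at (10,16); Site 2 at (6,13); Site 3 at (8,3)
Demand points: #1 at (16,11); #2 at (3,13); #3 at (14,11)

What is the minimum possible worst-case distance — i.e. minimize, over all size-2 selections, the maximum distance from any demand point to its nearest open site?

6

Open {Site 1, Site 2}.
  Farthest demand point is #1 at distance 6 (to Site 1); all others are ≤ 6.
With {Site 1, Site 3} the worst case is 7.
With {Site 2, Site 3} the worst case is 8.
No size-2 selection achieves below 6.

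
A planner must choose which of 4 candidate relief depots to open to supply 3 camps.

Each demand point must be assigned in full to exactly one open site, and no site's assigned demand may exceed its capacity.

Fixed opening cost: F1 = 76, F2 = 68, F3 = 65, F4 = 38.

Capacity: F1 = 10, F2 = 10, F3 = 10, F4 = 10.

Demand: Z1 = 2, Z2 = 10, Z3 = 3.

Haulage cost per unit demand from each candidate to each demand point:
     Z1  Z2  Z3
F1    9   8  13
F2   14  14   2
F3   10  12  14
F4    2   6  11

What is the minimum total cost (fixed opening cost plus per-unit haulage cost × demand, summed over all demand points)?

200

Open {F2, F4}; cheapest assignment that respects the capacities:
  F2 (cap 10, load 5): Z1, Z3 — cost 2×14 + 3×2 = 34
  F4 (cap 10, load 10): Z2 — cost 10×6 = 60
  Shipping 94, fixed 106 → total 200.
  Any other capacity-feasible assignment to {F2, F4} ships for at least 94.
Compare {F3, F4}: its best feasible assignment gives total 225.
Compare {F1, F4}: its best feasible assignment gives total 231.
Every other set of open sites that can feasibly serve all demand totals ≥ 225 even under its best assignment. Minimum: 200.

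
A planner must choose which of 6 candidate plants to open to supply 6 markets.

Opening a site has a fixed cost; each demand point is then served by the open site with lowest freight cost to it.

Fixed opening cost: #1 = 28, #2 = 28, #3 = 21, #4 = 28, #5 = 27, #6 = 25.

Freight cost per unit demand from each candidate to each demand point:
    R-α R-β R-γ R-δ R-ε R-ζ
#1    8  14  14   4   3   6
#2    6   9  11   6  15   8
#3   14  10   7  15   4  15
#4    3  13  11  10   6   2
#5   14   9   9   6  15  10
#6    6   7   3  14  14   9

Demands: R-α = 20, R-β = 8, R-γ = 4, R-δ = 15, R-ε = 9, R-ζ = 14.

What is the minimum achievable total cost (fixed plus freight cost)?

324

Open {#1, #4, #6}: assign each demand point to its cheapest open site.
  R-α→#4 20×3=60, R-β→#6 8×7=56, R-γ→#6 4×3=12, R-δ→#1 15×4=60, R-ε→#1 9×3=27, R-ζ→#4 14×2=28
  freight cost 243, fixed 81 → total 324.
Compare {#1, #3, #4, #6}: freight cost 243 + fixed 102 = 345.
Compare {#1, #4, #5, #6}: freight cost 243 + fixed 108 = 351.
Compare {#1, #2, #4, #6}: freight cost 243 + fixed 109 = 352.
All other subsets cost ≥ 345. Minimum total cost: 324.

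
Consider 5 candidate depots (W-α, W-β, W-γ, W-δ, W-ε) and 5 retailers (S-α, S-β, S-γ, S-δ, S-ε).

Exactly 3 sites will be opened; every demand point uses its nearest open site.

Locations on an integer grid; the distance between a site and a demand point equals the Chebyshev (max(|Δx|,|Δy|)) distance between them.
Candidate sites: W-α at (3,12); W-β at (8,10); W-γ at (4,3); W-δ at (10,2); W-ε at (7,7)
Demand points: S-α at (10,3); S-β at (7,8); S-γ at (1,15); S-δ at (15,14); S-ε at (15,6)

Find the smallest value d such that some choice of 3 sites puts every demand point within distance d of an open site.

7

Open {W-α, W-β, W-γ}.
  Farthest demand point is S-δ at distance 7 (to W-β); all others are ≤ 7.
With {W-α, W-β, W-δ} the worst case is 7.
With {W-α, W-β, W-ε} the worst case is 7.
No size-3 selection achieves below 7.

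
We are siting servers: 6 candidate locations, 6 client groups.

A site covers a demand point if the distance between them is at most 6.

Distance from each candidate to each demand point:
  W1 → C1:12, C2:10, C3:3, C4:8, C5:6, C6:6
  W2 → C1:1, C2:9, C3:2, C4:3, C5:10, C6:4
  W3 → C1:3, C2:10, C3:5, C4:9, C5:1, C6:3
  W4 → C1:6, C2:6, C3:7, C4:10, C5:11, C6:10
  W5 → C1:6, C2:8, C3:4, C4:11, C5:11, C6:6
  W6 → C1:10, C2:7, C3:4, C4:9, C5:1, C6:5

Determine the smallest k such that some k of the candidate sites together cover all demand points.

Coverage sets (demand points within 6 of each site):
  W1: {C3, C5, C6}
  W2: {C1, C3, C4, C6}
  W3: {C1, C3, C5, C6}
  W4: {C1, C2}
  W5: {C1, C3, C6}
  W6: {C3, C5, C6}
No 2 sites suffice: every size-2 union leaves at least one demand point uncovered.
But {W1, W2, W4} covers everything, so the minimum is 3.

3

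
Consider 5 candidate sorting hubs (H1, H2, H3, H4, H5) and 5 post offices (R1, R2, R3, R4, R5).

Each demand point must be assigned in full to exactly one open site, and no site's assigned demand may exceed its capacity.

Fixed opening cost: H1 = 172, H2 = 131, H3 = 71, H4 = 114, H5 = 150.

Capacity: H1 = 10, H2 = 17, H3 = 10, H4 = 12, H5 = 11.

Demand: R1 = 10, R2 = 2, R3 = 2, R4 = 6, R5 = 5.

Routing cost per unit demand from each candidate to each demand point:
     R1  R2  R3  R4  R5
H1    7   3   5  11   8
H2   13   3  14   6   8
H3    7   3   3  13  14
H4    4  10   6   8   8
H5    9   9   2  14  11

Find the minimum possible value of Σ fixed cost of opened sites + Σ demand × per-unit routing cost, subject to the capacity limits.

Open {H2, H4}; cheapest assignment that respects the capacities:
  H2 (cap 17, load 13): R2, R4, R5 — cost 2×3 + 6×6 + 5×8 = 82
  H4 (cap 12, load 12): R1, R3 — cost 10×4 + 2×6 = 52
  Shipping 134, fixed 245 → total 379.
  Any other capacity-feasible assignment to {H2, H4} ships for at least 134.
Compare {H2, H3}: its best feasible assignment gives total 382.
Compare {H2, H3, H4}: its best feasible assignment gives total 444.
Every other set of open sites that can feasibly serve all demand totals ≥ 382 even under its best assignment. Minimum: 379.

379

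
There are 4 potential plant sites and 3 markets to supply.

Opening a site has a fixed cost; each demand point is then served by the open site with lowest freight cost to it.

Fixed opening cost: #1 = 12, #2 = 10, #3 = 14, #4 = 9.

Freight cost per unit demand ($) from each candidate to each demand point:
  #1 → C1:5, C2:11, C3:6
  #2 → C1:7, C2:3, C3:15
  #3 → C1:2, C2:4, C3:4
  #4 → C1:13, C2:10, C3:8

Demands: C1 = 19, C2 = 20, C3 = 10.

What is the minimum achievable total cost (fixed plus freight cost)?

162

Open {#2, #3}: assign each demand point to its cheapest open site.
  C1→#3 19×2=38, C2→#2 20×3=60, C3→#3 10×4=40
  freight cost 138, fixed 24 → total 162.
Compare {#2, #3, #4}: freight cost 138 + fixed 33 = 171.
Compare {#3}: freight cost 158 + fixed 14 = 172.
Compare {#1, #2, #3}: freight cost 138 + fixed 36 = 174.
All other subsets cost ≥ 171. Minimum total cost: 162.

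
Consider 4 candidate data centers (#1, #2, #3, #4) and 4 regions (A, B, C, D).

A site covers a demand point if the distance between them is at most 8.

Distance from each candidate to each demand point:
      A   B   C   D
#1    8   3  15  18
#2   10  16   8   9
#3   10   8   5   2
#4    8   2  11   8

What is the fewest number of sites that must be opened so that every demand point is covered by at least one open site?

Coverage sets (demand points within 8 of each site):
  #1: {A, B}
  #2: {C}
  #3: {B, C, D}
  #4: {A, B, D}
No single site covers all 4 demand points.
But {#1, #3} covers everything, so the minimum is 2.

2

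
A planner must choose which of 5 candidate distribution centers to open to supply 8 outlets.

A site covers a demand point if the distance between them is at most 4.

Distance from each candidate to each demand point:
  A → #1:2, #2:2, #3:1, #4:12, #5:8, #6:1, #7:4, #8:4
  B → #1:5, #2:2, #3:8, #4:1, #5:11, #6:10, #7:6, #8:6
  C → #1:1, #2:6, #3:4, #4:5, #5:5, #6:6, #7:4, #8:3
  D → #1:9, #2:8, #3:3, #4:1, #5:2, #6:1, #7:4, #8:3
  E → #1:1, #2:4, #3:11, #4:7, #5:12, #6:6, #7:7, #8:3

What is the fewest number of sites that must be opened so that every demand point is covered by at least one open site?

2

Coverage sets (demand points within 4 of each site):
  A: {#1, #2, #3, #6, #7, #8}
  B: {#2, #4}
  C: {#1, #3, #7, #8}
  D: {#3, #4, #5, #6, #7, #8}
  E: {#1, #2, #8}
No single site covers all 8 demand points.
But {A, D} covers everything, so the minimum is 2.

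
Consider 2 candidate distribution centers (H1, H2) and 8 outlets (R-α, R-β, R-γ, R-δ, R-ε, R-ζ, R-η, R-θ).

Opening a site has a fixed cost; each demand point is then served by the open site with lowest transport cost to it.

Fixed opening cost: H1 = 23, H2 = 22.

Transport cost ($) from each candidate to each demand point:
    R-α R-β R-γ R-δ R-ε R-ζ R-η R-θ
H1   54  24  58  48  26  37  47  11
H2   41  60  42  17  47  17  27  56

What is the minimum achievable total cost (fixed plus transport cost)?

250

Open {H1, H2}: assign each demand point to its cheapest open site.
  R-α→H2 41, R-β→H1 24, R-γ→H2 42, R-δ→H2 17, R-ε→H1 26, R-ζ→H2 17, R-η→H2 27, R-θ→H1 11
  transport cost 205, fixed 45 → total 250.
Compare {H1}: transport cost 305 + fixed 23 = 328.
Compare {H2}: transport cost 307 + fixed 22 = 329.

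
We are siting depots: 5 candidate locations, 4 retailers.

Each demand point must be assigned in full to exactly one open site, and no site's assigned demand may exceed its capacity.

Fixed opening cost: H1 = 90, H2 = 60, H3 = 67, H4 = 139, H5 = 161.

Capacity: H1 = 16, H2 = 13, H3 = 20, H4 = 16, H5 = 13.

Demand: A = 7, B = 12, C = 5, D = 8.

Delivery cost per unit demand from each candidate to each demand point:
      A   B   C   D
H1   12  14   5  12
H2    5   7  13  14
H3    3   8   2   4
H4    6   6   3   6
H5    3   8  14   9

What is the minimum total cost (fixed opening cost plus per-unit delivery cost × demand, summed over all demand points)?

Open {H2, H3}; cheapest assignment that respects the capacities:
  H2 (cap 13, load 12): B — cost 12×7 = 84
  H3 (cap 20, load 20): A, C, D — cost 7×3 + 5×2 + 8×4 = 63
  Shipping 147, fixed 127 → total 274.
  Any other capacity-feasible assignment to {H2, H3} ships for at least 147.
Compare {H3, H4}: its best feasible assignment gives total 341.
Compare {H1, H2, H3}: its best feasible assignment gives total 364.
Every other set of open sites that can feasibly serve all demand totals ≥ 341 even under its best assignment. Minimum: 274.

274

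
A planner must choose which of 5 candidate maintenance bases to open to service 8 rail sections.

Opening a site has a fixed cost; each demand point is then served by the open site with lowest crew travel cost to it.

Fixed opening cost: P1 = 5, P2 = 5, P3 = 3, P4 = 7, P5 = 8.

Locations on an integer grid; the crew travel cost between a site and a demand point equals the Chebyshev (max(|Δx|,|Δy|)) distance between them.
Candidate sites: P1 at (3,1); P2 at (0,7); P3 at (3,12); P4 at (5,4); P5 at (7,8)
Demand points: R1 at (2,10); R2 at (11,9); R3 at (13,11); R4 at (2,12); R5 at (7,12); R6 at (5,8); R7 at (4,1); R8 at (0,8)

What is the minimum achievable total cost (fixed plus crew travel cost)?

Open {P1, P3, P5}: assign each demand point to its cheapest open site.
  R1→P3 2, R2→P5 4, R3→P5 6, R4→P3 1, R5→P3 4, R6→P5 2, R7→P1 1, R8→P3 4
  crew travel cost 24, fixed 16 → total 40.
Compare {P3, P5}: crew travel cost 30 + fixed 11 = 41.
Compare {P1, P3}: crew travel cost 34 + fixed 8 = 42.
Compare {P3, P4}: crew travel cost 32 + fixed 10 = 42.
All other subsets cost ≥ 41. Minimum total cost: 40.

40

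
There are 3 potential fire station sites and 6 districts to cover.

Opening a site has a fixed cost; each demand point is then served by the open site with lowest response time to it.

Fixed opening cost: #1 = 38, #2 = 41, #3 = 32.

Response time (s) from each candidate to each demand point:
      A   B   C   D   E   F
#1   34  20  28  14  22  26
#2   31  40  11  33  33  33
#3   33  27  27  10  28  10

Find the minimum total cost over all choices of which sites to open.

167

Open {#3}: assign each demand point to its cheapest open site.
  A→#3 33, B→#3 27, C→#3 27, D→#3 10, E→#3 28, F→#3 10
  response time 135, fixed 32 → total 167.
Compare {#1}: response time 144 + fixed 38 = 182.
Compare {#2, #3}: response time 117 + fixed 73 = 190.
Compare {#1, #3}: response time 122 + fixed 70 = 192.
All other subsets cost ≥ 182. Minimum total cost: 167.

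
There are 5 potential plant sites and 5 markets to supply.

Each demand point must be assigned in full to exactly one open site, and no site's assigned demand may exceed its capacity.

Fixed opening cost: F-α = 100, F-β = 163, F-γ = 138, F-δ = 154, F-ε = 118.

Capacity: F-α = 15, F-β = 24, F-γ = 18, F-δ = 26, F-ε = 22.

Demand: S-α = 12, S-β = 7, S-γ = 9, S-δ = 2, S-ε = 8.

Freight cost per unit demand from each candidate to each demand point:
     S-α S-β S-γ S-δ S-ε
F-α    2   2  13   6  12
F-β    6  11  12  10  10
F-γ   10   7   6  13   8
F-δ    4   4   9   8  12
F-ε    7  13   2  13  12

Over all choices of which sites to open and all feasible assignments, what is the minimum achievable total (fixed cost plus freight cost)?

Open {F-δ, F-ε}; cheapest assignment that respects the capacities:
  F-δ (cap 26, load 21): S-α, S-β, S-δ — cost 12×4 + 7×4 + 2×8 = 92
  F-ε (cap 22, load 17): S-γ, S-ε — cost 9×2 + 8×12 = 114
  Shipping 206, fixed 272 → total 478.
  Any other capacity-feasible assignment to {F-δ, F-ε} ships for at least 206.
Compare {F-α, F-δ}: its best feasible assignment gives total 495.
Compare {F-γ, F-ε}: its best feasible assignment gives total 497.
Every other set of open sites that can feasibly serve all demand totals ≥ 495 even under its best assignment. Minimum: 478.

478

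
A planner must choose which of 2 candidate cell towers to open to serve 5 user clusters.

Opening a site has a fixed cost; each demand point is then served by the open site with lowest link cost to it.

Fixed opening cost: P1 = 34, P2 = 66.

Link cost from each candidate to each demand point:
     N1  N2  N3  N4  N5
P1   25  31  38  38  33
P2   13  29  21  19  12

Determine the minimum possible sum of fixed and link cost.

Open {P2}: assign each demand point to its cheapest open site.
  N1→P2 13, N2→P2 29, N3→P2 21, N4→P2 19, N5→P2 12
  link cost 94, fixed 66 → total 160.
Compare {P1, P2}: link cost 94 + fixed 100 = 194.
Compare {P1}: link cost 165 + fixed 34 = 199.

160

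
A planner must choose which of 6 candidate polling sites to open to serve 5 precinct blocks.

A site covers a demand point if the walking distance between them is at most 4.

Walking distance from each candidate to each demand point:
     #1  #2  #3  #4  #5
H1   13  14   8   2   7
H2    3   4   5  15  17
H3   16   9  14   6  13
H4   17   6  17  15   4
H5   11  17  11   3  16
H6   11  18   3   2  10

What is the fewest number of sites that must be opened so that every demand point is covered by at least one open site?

Coverage sets (demand points within 4 of each site):
  H1: {#4}
  H2: {#1, #2}
  H3: {}
  H4: {#5}
  H5: {#4}
  H6: {#3, #4}
No 2 sites suffice: every size-2 union leaves at least one demand point uncovered.
But {H2, H4, H6} covers everything, so the minimum is 3.

3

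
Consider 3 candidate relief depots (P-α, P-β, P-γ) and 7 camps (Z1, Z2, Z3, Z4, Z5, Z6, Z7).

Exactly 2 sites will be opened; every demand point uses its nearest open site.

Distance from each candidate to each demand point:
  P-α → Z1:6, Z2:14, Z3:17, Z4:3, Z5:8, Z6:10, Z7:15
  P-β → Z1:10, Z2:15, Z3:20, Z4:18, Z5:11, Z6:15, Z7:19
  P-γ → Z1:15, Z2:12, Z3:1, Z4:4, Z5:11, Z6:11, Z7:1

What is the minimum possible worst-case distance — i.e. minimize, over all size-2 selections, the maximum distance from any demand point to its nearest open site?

Open {P-α, P-γ}.
  Farthest demand point is Z2 at distance 12 (to P-γ); all others are ≤ 12.
With {P-β, P-γ} the worst case is 12.
With {P-α, P-β} the worst case is 17.
No size-2 selection achieves below 12.

12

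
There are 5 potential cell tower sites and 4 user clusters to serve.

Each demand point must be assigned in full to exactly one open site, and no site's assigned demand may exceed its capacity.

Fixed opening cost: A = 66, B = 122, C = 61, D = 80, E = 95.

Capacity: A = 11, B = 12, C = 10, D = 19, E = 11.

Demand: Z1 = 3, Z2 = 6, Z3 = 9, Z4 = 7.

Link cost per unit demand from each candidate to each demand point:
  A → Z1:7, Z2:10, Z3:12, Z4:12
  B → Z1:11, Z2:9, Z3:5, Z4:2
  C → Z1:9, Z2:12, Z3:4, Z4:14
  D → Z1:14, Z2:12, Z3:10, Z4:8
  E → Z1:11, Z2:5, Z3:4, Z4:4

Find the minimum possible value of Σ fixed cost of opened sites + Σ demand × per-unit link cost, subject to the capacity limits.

347

Open {C, D}; cheapest assignment that respects the capacities:
  C (cap 10, load 9): Z3 — cost 9×4 = 36
  D (cap 19, load 16): Z1, Z2, Z4 — cost 3×14 + 6×12 + 7×8 = 170
  Shipping 206, fixed 141 → total 347.
  Any other capacity-feasible assignment to {C, D} ships for at least 206.
Compare {A, C, E}: its best feasible assignment gives total 367.
Compare {A, D}: its best feasible assignment gives total 373.
Every other set of open sites that can feasibly serve all demand totals ≥ 367 even under its best assignment. Minimum: 347.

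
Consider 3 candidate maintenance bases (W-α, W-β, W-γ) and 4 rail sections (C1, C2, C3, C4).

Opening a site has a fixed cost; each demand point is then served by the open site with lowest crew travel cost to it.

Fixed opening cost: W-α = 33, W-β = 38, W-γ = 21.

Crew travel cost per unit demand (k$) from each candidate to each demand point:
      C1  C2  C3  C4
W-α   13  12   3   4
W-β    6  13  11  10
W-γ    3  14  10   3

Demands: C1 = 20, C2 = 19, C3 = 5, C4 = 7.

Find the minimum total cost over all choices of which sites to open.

378

Open {W-α, W-γ}: assign each demand point to its cheapest open site.
  C1→W-γ 20×3=60, C2→W-α 19×12=228, C3→W-α 5×3=15, C4→W-γ 7×3=21
  crew travel cost 324, fixed 54 → total 378.
Compare {W-α, W-β, W-γ}: crew travel cost 324 + fixed 92 = 416.
Compare {W-γ}: crew travel cost 397 + fixed 21 = 418.
Compare {W-β, W-γ}: crew travel cost 378 + fixed 59 = 437.
All other subsets cost ≥ 416. Minimum total cost: 378.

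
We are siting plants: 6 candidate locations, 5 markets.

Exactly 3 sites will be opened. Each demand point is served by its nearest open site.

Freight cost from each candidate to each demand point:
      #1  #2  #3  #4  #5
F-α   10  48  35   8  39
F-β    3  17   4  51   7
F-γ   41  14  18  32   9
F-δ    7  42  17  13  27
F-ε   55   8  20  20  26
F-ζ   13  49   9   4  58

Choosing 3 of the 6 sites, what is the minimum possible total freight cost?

Open {F-β, F-ε, F-ζ}.
  #1→F-β 3, #2→F-ε 8, #3→F-β 4, #4→F-ζ 4, #5→F-β 7  ⇒ total 26.
Compare {F-α, F-β, F-ε}: total 30.
Compare {F-β, F-γ, F-ζ}: total 32.
No size-3 selection does better; minimum is 26.

26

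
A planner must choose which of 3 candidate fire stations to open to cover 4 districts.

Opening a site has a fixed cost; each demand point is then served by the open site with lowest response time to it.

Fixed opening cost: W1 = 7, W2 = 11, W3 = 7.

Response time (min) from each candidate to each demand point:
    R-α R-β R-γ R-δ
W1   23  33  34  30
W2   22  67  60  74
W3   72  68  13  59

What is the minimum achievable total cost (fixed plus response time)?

113

Open {W1, W3}: assign each demand point to its cheapest open site.
  R-α→W1 23, R-β→W1 33, R-γ→W3 13, R-δ→W1 30
  response time 99, fixed 14 → total 113.
Compare {W1, W2, W3}: response time 98 + fixed 25 = 123.
Compare {W1}: response time 120 + fixed 7 = 127.
Compare {W1, W2}: response time 119 + fixed 18 = 137.
All other subsets cost ≥ 123. Minimum total cost: 113.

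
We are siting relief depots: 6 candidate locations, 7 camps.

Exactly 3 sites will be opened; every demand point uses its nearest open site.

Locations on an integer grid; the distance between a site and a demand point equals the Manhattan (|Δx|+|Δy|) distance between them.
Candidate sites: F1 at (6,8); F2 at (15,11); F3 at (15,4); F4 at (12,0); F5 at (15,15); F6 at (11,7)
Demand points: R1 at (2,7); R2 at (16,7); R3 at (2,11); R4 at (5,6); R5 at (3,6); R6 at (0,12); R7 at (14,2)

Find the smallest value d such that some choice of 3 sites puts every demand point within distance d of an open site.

Open {F1, F2, F3}.
  Farthest demand point is R6 at distance 10 (to F1); all others are ≤ 10.
With {F1, F2, F4} the worst case is 10.
With {F1, F2, F5} the worst case is 10.
No size-3 selection achieves below 10.

10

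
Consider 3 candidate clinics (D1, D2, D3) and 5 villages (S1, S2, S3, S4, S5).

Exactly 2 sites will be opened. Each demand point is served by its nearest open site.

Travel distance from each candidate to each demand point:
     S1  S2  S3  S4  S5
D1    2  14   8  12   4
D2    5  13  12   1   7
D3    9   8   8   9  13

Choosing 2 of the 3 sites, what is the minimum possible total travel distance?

Open {D1, D2}.
  S1→D1 2, S2→D2 13, S3→D1 8, S4→D2 1, S5→D1 4  ⇒ total 28.
Compare {D2, D3}: total 29.
Compare {D1, D3}: total 31.

28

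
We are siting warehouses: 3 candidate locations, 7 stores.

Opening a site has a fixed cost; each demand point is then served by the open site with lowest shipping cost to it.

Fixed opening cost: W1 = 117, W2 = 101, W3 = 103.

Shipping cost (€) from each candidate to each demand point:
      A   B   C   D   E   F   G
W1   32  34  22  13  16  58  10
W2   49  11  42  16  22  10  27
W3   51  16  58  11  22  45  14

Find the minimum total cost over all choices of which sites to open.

278

Open {W2}: assign each demand point to its cheapest open site.
  A→W2 49, B→W2 11, C→W2 42, D→W2 16, E→W2 22, F→W2 10, G→W2 27
  shipping cost 177, fixed 101 → total 278.
Compare {W1}: shipping cost 185 + fixed 117 = 302.
Compare {W3}: shipping cost 217 + fixed 103 = 320.
Compare {W1, W2}: shipping cost 114 + fixed 218 = 332.
All other subsets cost ≥ 302. Minimum total cost: 278.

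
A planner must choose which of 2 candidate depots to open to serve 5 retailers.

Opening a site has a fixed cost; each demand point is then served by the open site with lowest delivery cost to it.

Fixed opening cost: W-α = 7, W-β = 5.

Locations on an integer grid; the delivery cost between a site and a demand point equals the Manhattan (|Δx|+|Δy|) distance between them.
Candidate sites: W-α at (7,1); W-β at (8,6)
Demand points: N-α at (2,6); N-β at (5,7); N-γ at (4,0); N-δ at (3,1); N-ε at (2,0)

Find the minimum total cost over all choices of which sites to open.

Open {W-α, W-β}: assign each demand point to its cheapest open site.
  N-α→W-β 6, N-β→W-β 4, N-γ→W-α 4, N-δ→W-α 4, N-ε→W-α 6
  delivery cost 24, fixed 12 → total 36.
Compare {W-α}: delivery cost 32 + fixed 7 = 39.
Compare {W-β}: delivery cost 42 + fixed 5 = 47.

36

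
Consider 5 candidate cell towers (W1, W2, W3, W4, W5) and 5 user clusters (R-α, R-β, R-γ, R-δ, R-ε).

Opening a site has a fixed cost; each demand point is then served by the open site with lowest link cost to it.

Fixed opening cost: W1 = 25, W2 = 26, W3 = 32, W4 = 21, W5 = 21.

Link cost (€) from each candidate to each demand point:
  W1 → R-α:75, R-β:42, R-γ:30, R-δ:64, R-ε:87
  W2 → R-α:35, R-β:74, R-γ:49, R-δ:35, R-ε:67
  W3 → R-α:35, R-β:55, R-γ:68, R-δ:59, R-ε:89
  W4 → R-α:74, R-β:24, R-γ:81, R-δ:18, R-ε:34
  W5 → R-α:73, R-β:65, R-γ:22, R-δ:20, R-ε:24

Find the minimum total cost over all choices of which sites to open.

191

Open {W2, W4, W5}: assign each demand point to its cheapest open site.
  R-α→W2 35, R-β→W4 24, R-γ→W5 22, R-δ→W4 18, R-ε→W5 24
  link cost 123, fixed 68 → total 191.
Compare {W3, W4, W5}: link cost 123 + fixed 74 = 197.
Compare {W4, W5}: link cost 161 + fixed 42 = 203.
Compare {W2, W4}: link cost 160 + fixed 47 = 207.
All other subsets cost ≥ 197. Minimum total cost: 191.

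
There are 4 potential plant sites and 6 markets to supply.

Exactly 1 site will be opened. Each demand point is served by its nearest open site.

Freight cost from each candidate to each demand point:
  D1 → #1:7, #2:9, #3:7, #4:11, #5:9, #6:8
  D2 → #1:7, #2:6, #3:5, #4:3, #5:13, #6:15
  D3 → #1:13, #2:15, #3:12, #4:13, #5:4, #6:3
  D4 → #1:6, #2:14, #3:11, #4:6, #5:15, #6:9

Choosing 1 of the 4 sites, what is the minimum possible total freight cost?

49

Open {D2}.
  #1→D2 7, #2→D2 6, #3→D2 5, #4→D2 3, #5→D2 13, #6→D2 15  ⇒ total 49.
Compare {D1}: total 51.
Compare {D3}: total 60.
No size-1 selection does better; minimum is 49.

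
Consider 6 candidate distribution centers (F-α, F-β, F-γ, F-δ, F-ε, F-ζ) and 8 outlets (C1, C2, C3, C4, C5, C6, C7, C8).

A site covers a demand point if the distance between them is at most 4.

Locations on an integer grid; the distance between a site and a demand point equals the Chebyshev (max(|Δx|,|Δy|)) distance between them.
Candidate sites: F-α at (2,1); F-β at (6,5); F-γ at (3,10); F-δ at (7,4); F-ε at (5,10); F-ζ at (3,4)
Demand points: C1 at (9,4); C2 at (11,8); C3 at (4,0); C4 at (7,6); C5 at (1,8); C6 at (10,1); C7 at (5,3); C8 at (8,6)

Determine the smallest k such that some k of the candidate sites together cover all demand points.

Coverage sets (demand points within 4 of each site):
  F-α: {C3, C7}
  F-β: {C1, C4, C6, C7, C8}
  F-γ: {C4, C5}
  F-δ: {C1, C2, C3, C4, C6, C7, C8}
  F-ε: {C4, C5, C8}
  F-ζ: {C3, C4, C5, C7}
No single site covers all 8 demand points.
But {F-γ, F-δ} covers everything, so the minimum is 2.

2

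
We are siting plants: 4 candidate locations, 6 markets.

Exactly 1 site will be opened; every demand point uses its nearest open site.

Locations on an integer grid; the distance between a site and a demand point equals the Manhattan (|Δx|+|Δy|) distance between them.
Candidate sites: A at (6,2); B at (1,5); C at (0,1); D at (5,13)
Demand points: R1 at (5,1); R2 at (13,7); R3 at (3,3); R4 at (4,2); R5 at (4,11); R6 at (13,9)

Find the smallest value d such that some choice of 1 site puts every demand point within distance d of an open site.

14

Open {A}.
  Farthest demand point is R6 at distance 14 (to A); all others are ≤ 14.
With {D} the worst case is 14.
With {B} the worst case is 16.
No size-1 selection achieves below 14.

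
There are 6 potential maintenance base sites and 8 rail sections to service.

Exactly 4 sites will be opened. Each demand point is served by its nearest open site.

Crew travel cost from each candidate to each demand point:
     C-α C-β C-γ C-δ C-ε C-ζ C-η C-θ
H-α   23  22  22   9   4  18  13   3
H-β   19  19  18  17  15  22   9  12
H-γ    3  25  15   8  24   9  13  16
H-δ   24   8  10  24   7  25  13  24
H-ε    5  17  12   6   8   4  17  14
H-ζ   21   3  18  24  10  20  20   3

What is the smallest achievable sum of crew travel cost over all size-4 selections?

Open {H-α, H-β, H-ε, H-ζ}.
  C-α→H-ε 5, C-β→H-ζ 3, C-γ→H-ε 12, C-δ→H-ε 6, C-ε→H-α 4, C-ζ→H-ε 4, C-η→H-β 9, C-θ→H-α 3  ⇒ total 46.
Compare {H-β, H-δ, H-ε, H-ζ}: total 47.
Compare {H-α, H-γ, H-ε, H-ζ}: total 48.
No size-4 selection does better; minimum is 46.

46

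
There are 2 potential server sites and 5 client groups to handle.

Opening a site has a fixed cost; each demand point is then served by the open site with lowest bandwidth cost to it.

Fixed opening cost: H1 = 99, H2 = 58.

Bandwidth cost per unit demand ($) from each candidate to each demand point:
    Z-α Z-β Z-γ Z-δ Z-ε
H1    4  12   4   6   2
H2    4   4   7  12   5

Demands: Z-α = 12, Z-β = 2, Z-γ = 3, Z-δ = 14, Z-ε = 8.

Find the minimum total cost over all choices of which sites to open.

283

Open {H1}: assign each demand point to its cheapest open site.
  Z-α→H1 12×4=48, Z-β→H1 2×12=24, Z-γ→H1 3×4=12, Z-δ→H1 14×6=84, Z-ε→H1 8×2=16
  bandwidth cost 184, fixed 99 → total 283.
Compare {H1, H2}: bandwidth cost 168 + fixed 157 = 325.
Compare {H2}: bandwidth cost 285 + fixed 58 = 343.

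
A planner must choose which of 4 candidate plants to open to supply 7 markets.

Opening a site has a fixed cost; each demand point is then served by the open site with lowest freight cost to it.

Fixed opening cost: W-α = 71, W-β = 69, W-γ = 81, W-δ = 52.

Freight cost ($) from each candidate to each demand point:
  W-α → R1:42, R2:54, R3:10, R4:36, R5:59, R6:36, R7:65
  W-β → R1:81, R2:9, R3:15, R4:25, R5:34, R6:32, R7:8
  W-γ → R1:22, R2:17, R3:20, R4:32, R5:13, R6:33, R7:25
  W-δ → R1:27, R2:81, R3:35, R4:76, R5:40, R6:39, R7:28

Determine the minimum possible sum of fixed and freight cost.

Open {W-γ}: assign each demand point to its cheapest open site.
  R1→W-γ 22, R2→W-γ 17, R3→W-γ 20, R4→W-γ 32, R5→W-γ 13, R6→W-γ 33, R7→W-γ 25
  freight cost 162, fixed 81 → total 243.
Compare {W-β, W-δ}: freight cost 150 + fixed 121 = 271.
Compare {W-β}: freight cost 204 + fixed 69 = 273.
Compare {W-β, W-γ}: freight cost 124 + fixed 150 = 274.
All other subsets cost ≥ 271. Minimum total cost: 243.

243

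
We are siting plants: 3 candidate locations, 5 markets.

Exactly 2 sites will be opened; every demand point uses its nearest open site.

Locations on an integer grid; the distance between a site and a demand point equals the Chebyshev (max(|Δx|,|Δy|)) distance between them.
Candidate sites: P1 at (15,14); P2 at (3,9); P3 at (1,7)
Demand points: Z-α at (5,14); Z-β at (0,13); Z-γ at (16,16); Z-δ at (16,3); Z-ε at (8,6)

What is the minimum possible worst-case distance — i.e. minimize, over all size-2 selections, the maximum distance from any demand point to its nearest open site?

Open {P1, P2}.
  Farthest demand point is Z-δ at distance 11 (to P1); all others are ≤ 11.
With {P1, P3} the worst case is 11.
With {P2, P3} the worst case is 13.
No size-2 selection achieves below 11.

11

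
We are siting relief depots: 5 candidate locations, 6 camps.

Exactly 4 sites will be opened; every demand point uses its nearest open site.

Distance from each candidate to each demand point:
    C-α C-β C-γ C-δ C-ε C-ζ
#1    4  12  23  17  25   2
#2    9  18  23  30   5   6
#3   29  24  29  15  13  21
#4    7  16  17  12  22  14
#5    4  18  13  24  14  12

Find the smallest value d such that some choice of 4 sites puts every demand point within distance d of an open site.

13

Open {#1, #2, #4, #5}.
  Farthest demand point is C-γ at distance 13 (to #5); all others are ≤ 13.
With {#1, #3, #4, #5} the worst case is 13.
With {#1, #2, #3, #5} the worst case is 15.
No size-4 selection achieves below 13.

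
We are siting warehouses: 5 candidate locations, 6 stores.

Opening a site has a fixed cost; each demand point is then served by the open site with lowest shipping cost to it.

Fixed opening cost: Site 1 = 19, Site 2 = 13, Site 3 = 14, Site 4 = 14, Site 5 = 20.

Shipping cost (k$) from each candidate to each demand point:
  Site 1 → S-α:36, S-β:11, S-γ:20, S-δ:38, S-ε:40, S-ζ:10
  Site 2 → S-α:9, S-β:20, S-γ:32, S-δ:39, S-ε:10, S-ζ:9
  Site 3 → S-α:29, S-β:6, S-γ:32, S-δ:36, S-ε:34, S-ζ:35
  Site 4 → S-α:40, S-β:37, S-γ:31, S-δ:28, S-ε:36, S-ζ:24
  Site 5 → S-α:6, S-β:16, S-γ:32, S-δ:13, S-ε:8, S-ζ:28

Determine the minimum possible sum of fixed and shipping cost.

Open {Site 1, Site 5}: assign each demand point to its cheapest open site.
  S-α→Site 5 6, S-β→Site 1 11, S-γ→Site 1 20, S-δ→Site 5 13, S-ε→Site 5 8, S-ζ→Site 1 10
  shipping cost 68, fixed 39 → total 107.
Compare {Site 1, Site 3, Site 5}: shipping cost 63 + fixed 53 = 116.
Compare {Site 2, Site 5}: shipping cost 84 + fixed 33 = 117.
Compare {Site 1, Site 2, Site 5}: shipping cost 67 + fixed 52 = 119.
All other subsets cost ≥ 116. Minimum total cost: 107.

107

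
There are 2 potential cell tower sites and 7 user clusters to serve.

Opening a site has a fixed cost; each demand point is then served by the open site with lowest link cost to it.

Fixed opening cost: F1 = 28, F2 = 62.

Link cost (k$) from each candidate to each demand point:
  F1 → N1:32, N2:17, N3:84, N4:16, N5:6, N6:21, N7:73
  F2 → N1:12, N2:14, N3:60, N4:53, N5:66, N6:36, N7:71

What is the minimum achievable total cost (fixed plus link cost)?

Open {F1}: assign each demand point to its cheapest open site.
  N1→F1 32, N2→F1 17, N3→F1 84, N4→F1 16, N5→F1 6, N6→F1 21, N7→F1 73
  link cost 249, fixed 28 → total 277.
Compare {F1, F2}: link cost 200 + fixed 90 = 290.
Compare {F2}: link cost 312 + fixed 62 = 374.

277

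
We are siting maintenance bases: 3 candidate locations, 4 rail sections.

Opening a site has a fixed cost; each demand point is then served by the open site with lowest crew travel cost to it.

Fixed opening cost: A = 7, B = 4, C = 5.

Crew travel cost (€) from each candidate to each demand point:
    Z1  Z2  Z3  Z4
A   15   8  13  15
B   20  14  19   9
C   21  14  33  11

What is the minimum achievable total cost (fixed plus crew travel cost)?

56

Open {A, B}: assign each demand point to its cheapest open site.
  Z1→A 15, Z2→A 8, Z3→A 13, Z4→B 9
  crew travel cost 45, fixed 11 → total 56.
Compare {A}: crew travel cost 51 + fixed 7 = 58.
Compare {A, C}: crew travel cost 47 + fixed 12 = 59.
Compare {A, B, C}: crew travel cost 45 + fixed 16 = 61.
All other subsets cost ≥ 58. Minimum total cost: 56.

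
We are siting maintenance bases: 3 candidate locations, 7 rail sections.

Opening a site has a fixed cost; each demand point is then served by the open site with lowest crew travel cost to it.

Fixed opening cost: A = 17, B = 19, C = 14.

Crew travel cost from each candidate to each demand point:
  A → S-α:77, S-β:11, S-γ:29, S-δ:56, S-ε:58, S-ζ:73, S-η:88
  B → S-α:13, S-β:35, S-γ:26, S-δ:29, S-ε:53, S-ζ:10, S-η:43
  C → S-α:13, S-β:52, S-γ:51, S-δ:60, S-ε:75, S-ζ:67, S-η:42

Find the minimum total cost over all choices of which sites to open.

Open {A, B}: assign each demand point to its cheapest open site.
  S-α→B 13, S-β→A 11, S-γ→B 26, S-δ→B 29, S-ε→B 53, S-ζ→B 10, S-η→B 43
  crew travel cost 185, fixed 36 → total 221.
Compare {B}: crew travel cost 209 + fixed 19 = 228.
Compare {A, B, C}: crew travel cost 184 + fixed 50 = 234.
Compare {B, C}: crew travel cost 208 + fixed 33 = 241.
All other subsets cost ≥ 228. Minimum total cost: 221.

221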